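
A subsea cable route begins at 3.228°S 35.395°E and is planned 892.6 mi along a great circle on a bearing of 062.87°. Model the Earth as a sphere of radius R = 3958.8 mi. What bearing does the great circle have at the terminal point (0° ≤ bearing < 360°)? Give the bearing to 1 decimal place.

final bearing 62.8°

Angular distance δ = d/R = 892.6 / 3958.8 = 0.225472 rad.
Start latitude φ₁ = -0.056339 rad; initial bearing θ = 1.097289 rad.
sin φ₂ = sin φ₁ cos δ + cos φ₁ sin δ cos θ = (-0.056309)(0.974689) + (0.998413)(0.223567)(0.456011) = 0.046903
φ₂ = asin(0.046903) = 0.046920 rad = 2.688°.
Then Δλ = atan2(0.198653, 0.977330) = 0.200529 rad, from sin θ sin δ cos φ₁ over cos δ − sin φ₁ sin φ₂.
Hence λ₂ = 35.395° + 11.489° = 46.884°.
The forward bearing on arrival equals the back-azimuth from the destination plus 180°.
Back-azimuth from P₂ (2.7°, 46.9°) to P₁ (-3.2°, 35.4°), with Δλ' = λ₁ − λ₂ = -11.5°: atan2( sin Δλ' cos φ₁ , cos φ₂ sin φ₁ − sin φ₂ cos φ₁ cos Δλ' ) = 242.8°.
Final bearing = (242.8° + 180°) mod 360° = 62.8°.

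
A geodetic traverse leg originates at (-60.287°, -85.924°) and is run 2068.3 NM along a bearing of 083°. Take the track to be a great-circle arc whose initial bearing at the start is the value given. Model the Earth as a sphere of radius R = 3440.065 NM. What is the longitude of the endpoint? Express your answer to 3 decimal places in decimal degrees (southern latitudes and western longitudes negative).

longitude -35.774°

Central angle δ = d/R = 0.601239 rad.
Converting: φ₁ = -1.052207 rad, θ = 1.448623 rad.
Applying the spherical law of cosines for sides, sin φ₂ = sin φ₁ cos δ + cos φ₁ sin δ cos θ = -0.682043, so φ₂ = -43.003°.
Δλ = atan2( sin θ sin δ cos φ₁ , cos δ − sin φ₁ sin φ₂ ) = atan2(0.278285, 0.232269) = 0.875286 rad = 50.150°.
λ₂ = -85.924° + 50.150° = -35.774°.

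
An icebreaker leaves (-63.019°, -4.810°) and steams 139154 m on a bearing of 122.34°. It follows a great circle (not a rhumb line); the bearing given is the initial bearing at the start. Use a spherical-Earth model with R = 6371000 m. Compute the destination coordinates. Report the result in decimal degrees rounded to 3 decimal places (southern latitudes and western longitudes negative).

latitude -63.669°, longitude -2.426°

δ = 139154/6371000 = 0.021842 rad (1.2514°).
Start latitude φ₁ = -1.099889 rad; initial bearing θ = 2.135236 rad.
Applying the spherical law of cosines for sides, sin φ₂ = sin φ₁ cos δ + cos φ₁ sin δ cos θ = -0.896245, so φ₂ = -63.669°.
Δλ = atan2( sin θ sin δ cos φ₁ , cos δ − sin φ₁ sin φ₂ ) = atan2(0.008372, 0.201066) = 0.041613 rad = 2.384°.
λ₂ = λ₁ + Δλ = -2.426°.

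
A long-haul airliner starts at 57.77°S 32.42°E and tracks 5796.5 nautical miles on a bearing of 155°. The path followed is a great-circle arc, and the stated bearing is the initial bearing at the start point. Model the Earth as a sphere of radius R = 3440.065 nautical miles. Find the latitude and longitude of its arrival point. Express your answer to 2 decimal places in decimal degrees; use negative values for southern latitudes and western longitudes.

Angular distance δ = d/R = 5796.5 / 3440.065 = 1.684997 rad.
Converting: φ₁ = -1.008277 rad, θ = 2.705260 rad.
Applying the spherical law of cosines for sides, sin φ₂ = sin φ₁ cos δ + cos φ₁ sin δ cos θ = -0.383809, so φ₂ = -22.57°.
Δλ = atan2( sin θ sin δ cos φ₁ , cos δ − sin φ₁ sin φ₂ ) = atan2(0.223922, -0.438622) = 2.669570 rad = 152.96°.
λ₂ = 32.42° + 152.96° = 185.38°, normalized to (−180°, 180°] → -174.62°.

latitude -22.57°, longitude -174.62°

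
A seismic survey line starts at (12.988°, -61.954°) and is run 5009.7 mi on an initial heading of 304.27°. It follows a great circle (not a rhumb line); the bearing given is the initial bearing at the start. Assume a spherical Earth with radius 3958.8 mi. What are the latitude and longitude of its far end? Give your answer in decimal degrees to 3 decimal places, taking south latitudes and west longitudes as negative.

latitude 36.219°, longitude -139.628°

Angular distance δ = d/R = 5009.7 / 3958.8 = 1.265459 rad.
With φ₁ = 12.988° = 0.226683 rad and θ = 304.27° = 5.310513 rad:
Destination latitude: φ₂ = arcsin( sin φ₁ cos δ + cos φ₁ sin δ cos θ ) = arcsin(0.590871) = 36.219°.
For the longitude increment, Δλ = atan2( sin θ sin δ cos φ₁, cos δ − sin φ₁ sin φ₂ ) = atan2(-0.768005, 0.167818) = -77.674°.
λ₂ = -61.954° + -77.674° = -139.628°.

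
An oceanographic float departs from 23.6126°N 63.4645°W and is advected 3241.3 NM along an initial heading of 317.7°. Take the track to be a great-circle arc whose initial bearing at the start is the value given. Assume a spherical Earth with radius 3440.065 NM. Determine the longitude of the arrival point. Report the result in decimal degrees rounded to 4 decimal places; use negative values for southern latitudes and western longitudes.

Central angle δ = d/R = 0.942221 rad.
With φ₁ = 23.6126° = 0.412118 rad and θ = 317.7° = 5.544911 rad:
Applying the spherical law of cosines for sides, sin φ₂ = sin φ₁ cos δ + cos φ₁ sin δ cos θ = 0.783694, so φ₂ = 51.6000°.
Then Δλ = atan2(-0.498799, 0.274084) = -1.068345 rad, from sin θ sin δ cos φ₁ over cos δ − sin φ₁ sin φ₂.
λ₂ = -63.4645° + -61.2117° = -124.6762°.

longitude -124.6762°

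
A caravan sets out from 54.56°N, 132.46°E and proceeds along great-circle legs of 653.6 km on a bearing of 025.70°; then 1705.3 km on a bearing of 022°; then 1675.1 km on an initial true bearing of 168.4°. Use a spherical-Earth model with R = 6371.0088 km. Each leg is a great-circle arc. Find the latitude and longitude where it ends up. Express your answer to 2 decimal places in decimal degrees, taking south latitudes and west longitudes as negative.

latitude 58.18°, longitude 163.10°

Apply the spherical direct solution leg by leg, carrying full precision between legs.
Leg 1: from (54.56°, 132.46°), δ = 653.6/6371.0088 = 0.102590 rad, θ = 25.7° → φ = 59.76°, λ = 137.52°.
Leg 2: from (59.76°, 137.52°), δ = 1705.3/6371.0088 = 0.267666 rad, θ = 22° → φ = 73.07°, λ = 157.41°.
Leg 3: from (73.07°, 157.41°), δ = 1675.1/6371.0088 = 0.262925 rad, θ = 168.4° → φ = 58.18°, λ = 163.10°.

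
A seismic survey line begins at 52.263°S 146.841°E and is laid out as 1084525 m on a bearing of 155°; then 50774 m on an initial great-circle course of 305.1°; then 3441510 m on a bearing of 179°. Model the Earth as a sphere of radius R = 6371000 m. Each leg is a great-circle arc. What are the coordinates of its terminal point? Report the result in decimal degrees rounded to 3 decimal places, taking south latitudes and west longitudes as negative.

latitude -88.382°, longitude -44.003°

Apply the spherical direct solution leg by leg, carrying full precision between legs.
Leg 1: from (-52.263°, 146.841°), δ = 1084525/6371000 = 0.170228 rad, θ = 155° → φ = -60.852°, λ = 155.294°.
Leg 2: from (-60.852°, 155.294°), δ = 50774/6371000 = 0.007970 rad, θ = 305.1° → φ = -60.588°, λ = 154.533°.
Leg 3: from (-60.588°, 154.533°), δ = 3441510/6371000 = 0.540184 rad, θ = 179° → φ = -88.382°, λ = -44.003°.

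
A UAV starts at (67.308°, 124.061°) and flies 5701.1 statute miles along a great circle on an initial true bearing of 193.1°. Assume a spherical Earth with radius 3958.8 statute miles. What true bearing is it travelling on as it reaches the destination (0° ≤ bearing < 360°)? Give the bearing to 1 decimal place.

The arc subtends δ = 5701.1/3958.8 = 1.440108 rad at the centre.
Start latitude φ₁ = 1.174746 rad; initial bearing θ = 3.370231 rad.
sin φ₂ = sin φ₁ cos δ + cos φ₁ sin δ cos θ = (0.922592)(0.130317) + (0.385777)(0.991472)(-0.973976) = -0.252305
φ₂ = asin(-0.252305) = -0.255061 rad = -14.614°.
For the longitude increment, Δλ = atan2( sin θ sin δ cos φ₁, cos δ − sin φ₁ sin φ₂ ) = atan2(-0.086691, 0.363091) = -13.428°.
λ₂ = λ₁ + Δλ = 110.633°.
The forward bearing on arrival equals the back-azimuth from the destination plus 180°.
Back-azimuth from P₂ (-14.6°, 110.6°) to P₁ (67.3°, 124.1°), with Δλ' = λ₁ − λ₂ = 13.4°: atan2( sin Δλ' cos φ₁ , cos φ₂ sin φ₁ − sin φ₂ cos φ₁ cos Δλ' ) = 5.2°.
Final bearing = (5.2° + 180°) mod 360° = 185.2°.

final bearing 185.2°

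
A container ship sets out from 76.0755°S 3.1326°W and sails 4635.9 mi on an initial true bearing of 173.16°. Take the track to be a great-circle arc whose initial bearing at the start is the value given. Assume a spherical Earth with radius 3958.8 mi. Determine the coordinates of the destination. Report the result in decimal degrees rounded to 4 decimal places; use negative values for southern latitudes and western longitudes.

latitude -36.7162°, longitude 169.0013°

Angular distance δ = d/R = 4635.9 / 3958.8 = 1.171037 rad.
With φ₁ = -76.0755° = -1.327768 rad and θ = 173.16° = 3.022212 rad:
Destination latitude: φ₂ = arcsin( sin φ₁ cos δ + cos φ₁ sin δ cos θ ) = arcsin(-0.597852) = -36.7162°.
Δλ = atan2( sin θ sin δ cos φ₁ , cos δ − sin φ₁ sin φ₂ ) = atan2(0.026400, -0.191086) = 3.004303 rad = 172.1339°.
Hence λ₂ = -3.1326° + 172.1339° = 169.0013°.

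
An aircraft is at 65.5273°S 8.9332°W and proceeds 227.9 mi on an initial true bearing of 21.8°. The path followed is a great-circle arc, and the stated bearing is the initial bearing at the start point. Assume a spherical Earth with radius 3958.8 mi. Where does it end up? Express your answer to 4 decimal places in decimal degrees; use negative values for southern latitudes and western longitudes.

latitude -62.4392°, longitude -6.2863°

Central angle δ = d/R = 0.057568 rad.
Start latitude φ₁ = -1.143667 rad; initial bearing θ = 0.380482 rad.
Destination latitude: φ₂ = arcsin( sin φ₁ cos δ + cos φ₁ sin δ cos θ ) = arcsin(-0.886521) = -62.4392°.
For the longitude increment, Δλ = atan2( sin θ sin δ cos φ₁, cos δ − sin φ₁ sin φ₂ ) = atan2(0.008852, 0.191469) = 2.6469°.
λ₂ = λ₁ + Δλ = -6.2863°.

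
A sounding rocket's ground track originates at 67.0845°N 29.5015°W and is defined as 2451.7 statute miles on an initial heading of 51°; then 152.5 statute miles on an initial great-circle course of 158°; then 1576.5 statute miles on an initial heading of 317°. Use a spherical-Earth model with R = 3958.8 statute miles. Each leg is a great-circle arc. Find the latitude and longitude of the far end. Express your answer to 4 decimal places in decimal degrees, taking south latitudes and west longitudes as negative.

Apply the spherical direct solution leg by leg, carrying full precision between legs.
Leg 1: from (67.0845°, -29.5015°), δ = 2451.7/3958.8 = 0.619304 rad, θ = 51° → φ = 63.1584°, λ = 62.9624°.
Leg 2: from (63.1584°, 62.9624°), δ = 152.5/3958.8 = 0.038522 rad, θ = 158° → φ = 61.1010°, λ = 64.6731°.
Leg 3: from (61.1010°, 64.6731°), δ = 1576.5/3958.8 = 0.398227 rad, θ = 317° → φ = 70.7390°, λ = 11.3776°.

latitude 70.7390°, longitude 11.3776°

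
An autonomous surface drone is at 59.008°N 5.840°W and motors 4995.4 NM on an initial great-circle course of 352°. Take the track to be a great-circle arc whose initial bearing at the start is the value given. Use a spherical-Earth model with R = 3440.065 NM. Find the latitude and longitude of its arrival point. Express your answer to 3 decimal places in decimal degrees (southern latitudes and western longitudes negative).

The arc subtends δ = 4995.4/3440.065 = 1.452124 rad at the centre.
Converting: φ₁ = 1.029884 rad, θ = 6.143559 rad.
Applying the spherical law of cosines for sides, sin φ₂ = sin φ₁ cos δ + cos φ₁ sin δ cos θ = 0.607813, so φ₂ = 37.432°.
Then Δλ = atan2(-0.071159, -0.402647) = -2.966671 rad, from sin θ sin δ cos φ₁ over cos δ − sin φ₁ sin φ₂.
λ₂ = λ₁ + Δλ = -175.818°.

latitude 37.432°, longitude -175.818°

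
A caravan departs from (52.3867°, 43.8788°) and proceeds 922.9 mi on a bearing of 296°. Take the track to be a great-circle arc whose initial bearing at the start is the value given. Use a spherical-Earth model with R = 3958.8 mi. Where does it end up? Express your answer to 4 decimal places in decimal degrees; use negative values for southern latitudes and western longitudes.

latitude 56.3594°, longitude 21.8660°

δ = 922.9/3958.8 = 0.233126 rad (13.3571°).
Converting: φ₁ = 0.914320 rad, θ = 5.166175 rad.
sin φ₂ = sin φ₁ cos δ + cos φ₁ sin δ cos θ = (0.792148)(0.972949) + (0.610329)(0.231020)(0.438371) = 0.832529
φ₂ = asin(0.832529) = 0.983658 rad = 56.3594°.
For the longitude increment, Δλ = atan2( sin θ sin δ cos φ₁, cos δ − sin φ₁ sin φ₂ ) = atan2(-0.126729, 0.313463) = -22.0128°.
λ₂ = 43.8788° + -22.0128° = 21.8660°.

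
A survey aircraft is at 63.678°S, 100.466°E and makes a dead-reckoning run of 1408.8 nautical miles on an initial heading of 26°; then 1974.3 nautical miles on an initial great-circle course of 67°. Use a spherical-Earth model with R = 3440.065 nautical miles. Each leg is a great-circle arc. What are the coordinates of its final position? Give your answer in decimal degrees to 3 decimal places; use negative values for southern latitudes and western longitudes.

latitude -23.484°, longitude 146.975°

Apply the spherical direct solution leg by leg, carrying full precision between legs.
Leg 1: from (-63.678°, 100.466°), δ = 1408.8/3440.065 = 0.409527 rad, θ = 26° → φ = -41.568°, λ = 113.958°.
Leg 2: from (-41.568°, 113.958°), δ = 1974.3/3440.065 = 0.573914 rad, θ = 67° → φ = -23.484°, λ = 146.975°.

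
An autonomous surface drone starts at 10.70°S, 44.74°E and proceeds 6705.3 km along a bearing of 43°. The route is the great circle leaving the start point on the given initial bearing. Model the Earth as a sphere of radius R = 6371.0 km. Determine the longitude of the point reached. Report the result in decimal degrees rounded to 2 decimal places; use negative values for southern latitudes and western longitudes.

Central angle δ = d/R = 1.052472 rad.
Start latitude φ₁ = -0.186750 rad; initial bearing θ = 0.750492 rad.
sin φ₂ = sin φ₁ cos δ + cos φ₁ sin δ cos θ = (-0.185667)(0.495425) + (0.982613)(0.868651)(0.731354) = 0.532261
φ₂ = asin(0.532261) = 0.561269 rad = 32.16°.
Then Δλ = atan2(0.582118, 0.594248) = 0.775087 rad, from sin θ sin δ cos φ₁ over cos δ − sin φ₁ sin φ₂.
Hence λ₂ = 44.74° + 44.41° = 89.15°.

longitude 89.15°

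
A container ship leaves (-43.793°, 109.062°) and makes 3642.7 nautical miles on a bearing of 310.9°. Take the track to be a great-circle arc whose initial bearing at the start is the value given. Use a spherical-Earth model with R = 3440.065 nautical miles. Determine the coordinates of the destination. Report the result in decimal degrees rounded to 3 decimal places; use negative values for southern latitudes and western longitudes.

latitude 4.189°, longitude 67.706°

Angular distance δ = d/R = 3642.7 / 3440.065 = 1.058904 rad.
Converting: φ₁ = -0.764332 rad, θ = 5.426229 rad.
sin φ₂ = sin φ₁ cos δ + cos φ₁ sin δ cos θ = (-0.692055)(0.489828) + (0.721845)(0.871819)(0.654741) = 0.073053
φ₂ = asin(0.073053) = 0.073118 rad = 4.189°.
For the longitude increment, Δλ = atan2( sin θ sin δ cos φ₁, cos δ − sin φ₁ sin φ₂ ) = atan2(-0.475672, 0.540384) = -41.356°.
λ₂ = 109.062° + -41.356° = 67.706°.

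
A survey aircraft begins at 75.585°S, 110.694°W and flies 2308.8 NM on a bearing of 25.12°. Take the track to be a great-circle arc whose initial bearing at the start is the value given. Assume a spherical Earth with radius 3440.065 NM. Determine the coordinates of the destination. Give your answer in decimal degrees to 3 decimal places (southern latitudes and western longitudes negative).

latitude -38.191°, longitude -91.067°

The arc subtends δ = 2308.8/3440.065 = 0.671150 rad at the centre.
Converting: φ₁ = -1.319207 rad, θ = 0.438427 rad.
Destination latitude: φ₂ = arcsin( sin φ₁ cos δ + cos φ₁ sin δ cos θ ) = arcsin(-0.618281) = -38.191°.
Δλ = atan2( sin θ sin δ cos φ₁ , cos δ − sin φ₁ sin φ₂ ) = atan2(0.065721, 0.184291) = 0.342557 rad = 19.627°.
λ₂ = λ₁ + Δλ = -91.067°.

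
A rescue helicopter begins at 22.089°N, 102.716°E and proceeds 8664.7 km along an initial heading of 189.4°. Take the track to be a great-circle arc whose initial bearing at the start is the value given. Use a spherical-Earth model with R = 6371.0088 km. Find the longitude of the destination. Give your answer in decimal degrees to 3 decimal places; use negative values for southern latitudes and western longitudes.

δ = 8664.7/6371.0088 = 1.360020 rad (77.9234°).
Converting: φ₁ = 0.385526 rad, θ = 3.305654 rad.
Applying the spherical law of cosines for sides, sin φ₂ = sin φ₁ cos δ + cos φ₁ sin δ cos θ = -0.815251, so φ₂ = -54.612°.
Δλ = atan2( sin θ sin δ cos φ₁ , cos δ − sin φ₁ sin φ₂ ) = atan2(-0.147989, 0.515791) = -0.279410 rad = -16.009°.
λ₂ = 102.716° + -16.009° = 86.707°.

longitude 86.707°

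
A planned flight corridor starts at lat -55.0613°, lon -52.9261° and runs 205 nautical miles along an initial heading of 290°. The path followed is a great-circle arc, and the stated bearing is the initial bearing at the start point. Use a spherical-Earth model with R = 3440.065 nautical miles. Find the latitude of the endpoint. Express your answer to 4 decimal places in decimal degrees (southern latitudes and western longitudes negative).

Central angle δ = d/R = 0.059592 rad.
Start latitude φ₁ = -0.961001 rad; initial bearing θ = 5.061455 rad.
Destination latitude: φ₂ = arcsin( sin φ₁ cos δ + cos φ₁ sin δ cos θ ) = arcsin(-0.806644) = -53.7694°.
Then Δλ = atan2(-0.032051, 0.336966) = -0.094831 rad, from sin θ sin δ cos φ₁ over cos δ − sin φ₁ sin φ₂.
λ₂ = -52.9261° + -5.4334° = -58.3595°.

latitude -53.7694°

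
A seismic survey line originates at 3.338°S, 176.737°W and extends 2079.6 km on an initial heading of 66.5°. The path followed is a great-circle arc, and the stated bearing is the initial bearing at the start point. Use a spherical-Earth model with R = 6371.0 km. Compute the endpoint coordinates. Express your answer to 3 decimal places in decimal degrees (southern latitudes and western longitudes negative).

latitude 4.157°, longitude -159.590°

Central angle δ = d/R = 0.326417 rad.
With φ₁ = -3.338° = -0.058259 rad and θ = 66.5° = 1.160644 rad:
Applying the spherical law of cosines for sides, sin φ₂ = sin φ₁ cos δ + cos φ₁ sin δ cos θ = 0.072491, so φ₂ = 4.157°.
For the longitude increment, Δλ = atan2( sin θ sin δ cos φ₁, cos δ − sin φ₁ sin φ₂ ) = atan2(0.293557, 0.951418) = 17.147°.
λ₂ = λ₁ + Δλ = -159.590°.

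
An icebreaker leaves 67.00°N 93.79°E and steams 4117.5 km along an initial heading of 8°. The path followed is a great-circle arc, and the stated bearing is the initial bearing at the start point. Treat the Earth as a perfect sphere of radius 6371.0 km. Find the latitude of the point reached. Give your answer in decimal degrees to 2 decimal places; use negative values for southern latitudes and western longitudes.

The arc subtends δ = 4117.5/6371 = 0.646288 rad at the centre.
Start latitude φ₁ = 1.169371 rad; initial bearing θ = 0.139626 rad.
Destination latitude: φ₂ = arcsin( sin φ₁ cos δ + cos φ₁ sin δ cos θ ) = arcsin(0.967881) = 75.44°.
Then Δλ = atan2(0.032749, -0.092614) = 2.801711 rad, from sin θ sin δ cos φ₁ over cos δ − sin φ₁ sin φ₂.
λ₂ = 93.79° + 160.53° = 254.32°, normalized to (−180°, 180°] → -105.68°.

latitude 75.44°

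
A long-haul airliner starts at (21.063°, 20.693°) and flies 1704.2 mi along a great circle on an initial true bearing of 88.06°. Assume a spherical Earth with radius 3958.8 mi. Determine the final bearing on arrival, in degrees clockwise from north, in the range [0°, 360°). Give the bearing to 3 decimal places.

Angular distance δ = d/R = 1704.2 / 3958.8 = 0.430484 rad.
Converting: φ₁ = 0.367619 rad, θ = 1.536937 rad.
Destination latitude: φ₂ = arcsin( sin φ₁ cos δ + cos φ₁ sin δ cos θ ) = arcsin(0.339788) = 19.864°.
For the longitude increment, Δλ = atan2( sin θ sin δ cos φ₁, cos δ − sin φ₁ sin φ₂ ) = atan2(0.389205, 0.786646) = 26.325°.
λ₂ = λ₁ + Δλ = 47.018°.
The forward bearing on arrival equals the back-azimuth from the destination plus 180°.
Back-azimuth from P₂ (19.864°, 47.018°) to P₁ (21.063°, 20.693°), with Δλ' = λ₁ − λ₂ = -26.325°: atan2( sin Δλ' cos φ₁ , cos φ₂ sin φ₁ − sin φ₂ cos φ₁ cos Δλ' ) = 277.408°.
Final bearing = (277.408° + 180°) mod 360° = 97.408°.

final bearing 97.408°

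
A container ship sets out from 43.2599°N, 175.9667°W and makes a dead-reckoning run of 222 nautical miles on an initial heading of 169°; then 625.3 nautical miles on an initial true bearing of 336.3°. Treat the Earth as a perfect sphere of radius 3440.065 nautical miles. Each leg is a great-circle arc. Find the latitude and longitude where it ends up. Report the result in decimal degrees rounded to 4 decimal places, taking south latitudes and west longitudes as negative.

latitude 49.0047°, longitude 178.5894°

Apply the spherical direct solution leg by leg, carrying full precision between legs.
Leg 1: from (43.2599°, -175.9667°), δ = 222/3440.065 = 0.064534 rad, θ = 169° → φ = 39.6266°, λ = -175.0513°.
Leg 2: from (39.6266°, -175.0513°), δ = 625.3/3440.065 = 0.181770 rad, θ = 336.3° → φ = 49.0047°, λ = 178.5894°.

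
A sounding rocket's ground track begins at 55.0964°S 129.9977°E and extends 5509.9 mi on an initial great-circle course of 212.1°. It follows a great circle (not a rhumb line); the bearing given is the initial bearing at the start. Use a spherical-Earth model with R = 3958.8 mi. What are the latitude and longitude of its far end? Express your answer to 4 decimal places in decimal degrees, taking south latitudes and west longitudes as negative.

Angular distance δ = d/R = 5509.9 / 3958.8 = 1.391811 rad.
With φ₁ = -55.0964° = -0.961614 rad and θ = 212.1° = 3.701843 rad:
Destination latitude: φ₂ = arcsin( sin φ₁ cos δ + cos φ₁ sin δ cos θ ) = arcsin(-0.622984) = -38.5344°.
Δλ = atan2( sin θ sin δ cos φ₁ , cos δ − sin φ₁ sin φ₂ ) = atan2(-0.299207, -0.332888) = -2.409427 rad = -138.0500°.
λ₂ = 129.9977° + -138.0500° = -8.0523°.

latitude -38.5344°, longitude -8.0523°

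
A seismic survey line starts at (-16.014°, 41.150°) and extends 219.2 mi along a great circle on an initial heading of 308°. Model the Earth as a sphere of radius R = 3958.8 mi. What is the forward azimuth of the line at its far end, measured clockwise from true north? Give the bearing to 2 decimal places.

δ = 219.2/3958.8 = 0.055370 rad (3.1725°).
With φ₁ = -16.014° = -0.279497 rad and θ = 308° = 5.375614 rad:
sin φ₂ = sin φ₁ cos δ + cos φ₁ sin δ cos θ = (-0.275872)(0.998467) + (0.961194)(0.055342)(0.615661) = -0.242700
φ₂ = asin(-0.242700) = -0.245148 rad = -14.046°.
For the longitude increment, Δλ = atan2( sin θ sin δ cos φ₁, cos δ − sin φ₁ sin φ₂ ) = atan2(-0.041918, 0.931513) = -2.577°.
λ₂ = λ₁ + Δλ = 38.573°.
The forward bearing on arrival equals the back-azimuth from the destination plus 180°.
Back-azimuth from P₂ (-14.05°, 38.57°) to P₁ (-16.01°, 41.15°), with Δλ' = λ₁ − λ₂ = 2.58°: atan2( sin Δλ' cos φ₁ , cos φ₂ sin φ₁ − sin φ₂ cos φ₁ cos Δλ' ) = 128.67°.
Final bearing = (128.67° + 180°) mod 360° = 308.67°.

final bearing 308.67°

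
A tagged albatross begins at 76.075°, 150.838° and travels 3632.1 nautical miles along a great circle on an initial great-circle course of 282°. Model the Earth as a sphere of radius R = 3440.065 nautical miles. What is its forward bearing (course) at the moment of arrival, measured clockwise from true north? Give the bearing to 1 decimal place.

final bearing 196.0°

Central angle δ = d/R = 1.055823 rad.
With φ₁ = 76.075° = 1.327759 rad and θ = 282° = 4.921828 rad:
Destination latitude: φ₂ = arcsin( sin φ₁ cos δ + cos φ₁ sin δ cos θ ) = arcsin(0.521583) = 31.438°.
Δλ = atan2( sin θ sin δ cos φ₁ , cos δ − sin φ₁ sin φ₂ ) = atan2(-0.204864, -0.013742) = -1.637777 rad = -93.838°.
λ₂ = 150.838° + -93.838° = 57.000°.
The forward bearing on arrival equals the back-azimuth from the destination plus 180°.
Back-azimuth from P₂ (31.4°, 57.0°) to P₁ (76.1°, 150.8°), with Δλ' = λ₁ − λ₂ = 93.8°: atan2( sin Δλ' cos φ₁ , cos φ₂ sin φ₁ − sin φ₂ cos φ₁ cos Δλ' ) = 16.0°.
Final bearing = (16.0° + 180°) mod 360° = 196.0°.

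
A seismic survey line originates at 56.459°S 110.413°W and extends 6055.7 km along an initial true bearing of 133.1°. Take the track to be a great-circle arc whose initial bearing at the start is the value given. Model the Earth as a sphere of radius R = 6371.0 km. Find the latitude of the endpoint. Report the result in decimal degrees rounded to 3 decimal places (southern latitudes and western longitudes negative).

The arc subtends δ = 6055.7/6371 = 0.950510 rad at the centre.
With φ₁ = -56.459° = -0.985395 rad and θ = 133.1° = 2.323033 rad:
Destination latitude: φ₂ = arcsin( sin φ₁ cos δ + cos φ₁ sin δ cos θ ) = arcsin(-0.791684) = -52.343°.
For the longitude increment, Δλ = atan2( sin θ sin δ cos φ₁, cos δ − sin φ₁ sin φ₂ ) = atan2(0.328283, -0.078593) = 103.464°.
λ₂ = λ₁ + Δλ = -6.949°.

latitude -52.343°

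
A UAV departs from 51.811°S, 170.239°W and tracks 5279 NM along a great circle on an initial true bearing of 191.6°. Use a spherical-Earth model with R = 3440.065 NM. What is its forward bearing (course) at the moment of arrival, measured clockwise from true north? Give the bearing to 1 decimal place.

Angular distance δ = d/R = 5279 / 3440.065 = 1.534564 rad.
With φ₁ = -51.811° = -0.904273 rad and θ = 191.6° = 3.344051 rad:
Applying the spherical law of cosines for sides, sin φ₂ = sin φ₁ cos δ + cos φ₁ sin δ cos θ = -0.633704, so φ₂ = -39.324°.
Then Δλ = atan2(-0.124236, -0.461851) = -2.878816 rad, from sin θ sin δ cos φ₁ over cos δ − sin φ₁ sin φ₂.
λ₂ = -170.239° + -164.944° = -335.183°, normalized to (−180°, 180°] → 24.817°.
The forward bearing on arrival equals the back-azimuth from the destination plus 180°.
Back-azimuth from P₂ (-39.3°, 24.8°) to P₁ (-51.8°, -170.2°), with Δλ' = λ₁ − λ₂ = -195.1°: atan2( sin Δλ' cos φ₁ , cos φ₂ sin φ₁ − sin φ₂ cos φ₁ cos Δλ' ) = 170.8°.
Final bearing = (170.8° + 180°) mod 360° = 350.8°.

final bearing 350.8°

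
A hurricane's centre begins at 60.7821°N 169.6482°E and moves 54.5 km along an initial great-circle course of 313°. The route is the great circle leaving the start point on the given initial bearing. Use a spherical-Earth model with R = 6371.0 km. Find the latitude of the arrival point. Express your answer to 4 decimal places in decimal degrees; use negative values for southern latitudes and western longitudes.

latitude 61.1143°

The arc subtends δ = 54.5/6371 = 0.008554 rad at the centre.
Converting: φ₁ = 1.060848 rad, θ = 5.462881 rad.
Destination latitude: φ₂ = arcsin( sin φ₁ cos δ + cos φ₁ sin δ cos θ ) = arcsin(0.875585) = 61.1143°.
Then Δλ = atan2(-0.003054, 0.235779) = -0.012951 rad, from sin θ sin δ cos φ₁ over cos δ − sin φ₁ sin φ₂.
λ₂ = 169.6482° + -0.7421° = 168.9061°.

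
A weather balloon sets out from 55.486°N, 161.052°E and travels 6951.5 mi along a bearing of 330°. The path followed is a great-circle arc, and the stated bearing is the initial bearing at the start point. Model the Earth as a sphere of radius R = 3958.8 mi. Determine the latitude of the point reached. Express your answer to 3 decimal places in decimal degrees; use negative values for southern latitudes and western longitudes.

latitude 19.306°

Angular distance δ = d/R = 6951.5 / 3958.8 = 1.755961 rad.
With φ₁ = 55.486° = 0.968413 rad and θ = 330° = 5.759587 rad:
sin φ₂ = sin φ₁ cos δ + cos φ₁ sin δ cos θ = (0.823988)(-0.184109) + (0.566608)(0.982906)(0.866025) = 0.330605
φ₂ = asin(0.330605) = 0.336945 rad = 19.306°.
For the longitude increment, Δλ = atan2( sin θ sin δ cos φ₁, cos δ − sin φ₁ sin φ₂ ) = atan2(-0.278461, -0.456523) = -148.618°.
λ₂ = 161.052° + -148.618° = 12.434°.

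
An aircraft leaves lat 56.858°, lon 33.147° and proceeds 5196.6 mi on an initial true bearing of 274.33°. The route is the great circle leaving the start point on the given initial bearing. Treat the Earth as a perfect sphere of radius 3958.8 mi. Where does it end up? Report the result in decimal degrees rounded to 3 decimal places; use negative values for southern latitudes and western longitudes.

latitude 14.694°, longitude -52.202°

Central angle δ = d/R = 1.312671 rad.
Start latitude φ₁ = 0.992359 rad; initial bearing θ = 4.787962 rad.
sin φ₂ = sin φ₁ cos δ + cos φ₁ sin δ cos θ = (0.837318)(0.255269) + (0.546716)(0.966870)(0.075501) = 0.253651
φ₂ = asin(0.253651) = 0.256453 rad = 14.694°.
For the longitude increment, Δλ = atan2( sin θ sin δ cos φ₁, cos δ − sin φ₁ sin φ₂ ) = atan2(-0.527094, 0.042882) = -85.349°.
Hence λ₂ = 33.147° + -85.349° = -52.202°.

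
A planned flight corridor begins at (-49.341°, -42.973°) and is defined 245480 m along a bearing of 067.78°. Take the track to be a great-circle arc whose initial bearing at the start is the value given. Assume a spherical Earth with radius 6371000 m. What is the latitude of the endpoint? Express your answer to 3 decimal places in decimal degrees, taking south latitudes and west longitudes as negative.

Central angle δ = d/R = 0.038531 rad.
Start latitude φ₁ = -0.861163 rad; initial bearing θ = 1.182984 rad.
Destination latitude: φ₂ = arcsin( sin φ₁ cos δ + cos φ₁ sin δ cos θ ) = arcsin(-0.748546) = -48.465°.
Then Δλ = atan2(0.023235, 0.431410) = 0.053806 rad, from sin θ sin δ cos φ₁ over cos δ − sin φ₁ sin φ₂.
λ₂ = λ₁ + Δλ = -39.890°.

latitude -48.465°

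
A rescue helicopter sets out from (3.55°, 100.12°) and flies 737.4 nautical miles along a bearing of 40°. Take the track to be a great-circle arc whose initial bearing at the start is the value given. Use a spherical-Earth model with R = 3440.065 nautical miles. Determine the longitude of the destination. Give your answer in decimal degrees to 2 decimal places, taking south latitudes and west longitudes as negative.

Angular distance δ = d/R = 737.4 / 3440.065 = 0.214356 rad.
With φ₁ = 3.55° = 0.061959 rad and θ = 40° = 0.698132 rad:
Applying the spherical law of cosines for sides, sin φ₂ = sin φ₁ cos δ + cos φ₁ sin δ cos θ = 0.223142, so φ₂ = 12.89°.
Then Δλ = atan2(0.136471, 0.963297) = 0.140734 rad, from sin θ sin δ cos φ₁ over cos δ − sin φ₁ sin φ₂.
λ₂ = λ₁ + Δλ = 108.18°.

longitude 108.18°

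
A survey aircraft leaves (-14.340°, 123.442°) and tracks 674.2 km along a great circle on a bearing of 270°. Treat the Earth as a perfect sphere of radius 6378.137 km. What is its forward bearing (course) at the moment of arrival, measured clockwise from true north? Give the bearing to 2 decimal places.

final bearing 271.55°

The arc subtends δ = 674.2/6378.137 = 0.105705 rad at the centre.
Converting: φ₁ = -0.250280 rad, θ = 4.712389 rad.
sin φ₂ = sin φ₁ cos δ + cos φ₁ sin δ cos θ = (-0.247675)(0.994418) + (0.968843)(0.105508)(-0.000000) = -0.246293
φ₂ = asin(-0.246293) = -0.248854 rad = -14.258°.
Then Δλ = atan2(-0.102221, 0.933418) = -0.109078 rad, from sin θ sin δ cos φ₁ over cos δ − sin φ₁ sin φ₂.
λ₂ = 123.442° + -6.250° = 117.192°.
The forward bearing on arrival equals the back-azimuth from the destination plus 180°.
Back-azimuth from P₂ (-14.26°, 117.19°) to P₁ (-14.34°, 123.44°), with Δλ' = λ₁ − λ₂ = 6.25°: atan2( sin Δλ' cos φ₁ , cos φ₂ sin φ₁ − sin φ₂ cos φ₁ cos Δλ' ) = 91.55°.
Final bearing = (91.55° + 180°) mod 360° = 271.55°.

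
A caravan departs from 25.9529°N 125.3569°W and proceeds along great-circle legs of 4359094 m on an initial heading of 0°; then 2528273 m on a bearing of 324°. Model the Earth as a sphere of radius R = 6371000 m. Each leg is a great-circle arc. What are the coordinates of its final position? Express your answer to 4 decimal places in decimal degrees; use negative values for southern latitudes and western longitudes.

latitude 75.5369°, longitude 169.1903°

Apply the spherical direct solution leg by leg, carrying full precision between legs.
Leg 1: from (25.9529°, -125.3569°), δ = 4359094/6371000 = 0.684209 rad, θ = 0° → φ = 65.1552°, λ = -125.3569°.
Leg 2: from (65.1552°, -125.3569°), δ = 2528273/6371000 = 0.396841 rad, θ = 324° → φ = 75.5369°, λ = 169.1903°.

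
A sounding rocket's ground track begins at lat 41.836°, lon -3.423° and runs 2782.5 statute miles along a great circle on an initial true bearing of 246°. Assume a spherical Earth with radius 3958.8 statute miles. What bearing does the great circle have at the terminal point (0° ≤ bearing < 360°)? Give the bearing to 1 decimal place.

Central angle δ = d/R = 0.702865 rad.
With φ₁ = 41.836° = 0.730176 rad and θ = 246° = 4.293510 rad:
Applying the spherical law of cosines for sides, sin φ₂ = sin φ₁ cos δ + cos φ₁ sin δ cos θ = 0.313029, so φ₂ = 18.242°.
For the longitude increment, Δλ = atan2( sin θ sin δ cos φ₁, cos δ − sin φ₁ sin φ₂ ) = atan2(-0.439972, 0.554203) = -38.445°.
Hence λ₂ = -3.423° + -38.445° = -41.868°.
The forward bearing on arrival equals the back-azimuth from the destination plus 180°.
Back-azimuth from P₂ (18.2°, -41.9°) to P₁ (41.8°, -3.4°), with Δλ' = λ₁ − λ₂ = 38.4°: atan2( sin Δλ' cos φ₁ , cos φ₂ sin φ₁ − sin φ₂ cos φ₁ cos Δλ' ) = 45.8°.
Final bearing = (45.8° + 180°) mod 360° = 225.8°.

final bearing 225.8°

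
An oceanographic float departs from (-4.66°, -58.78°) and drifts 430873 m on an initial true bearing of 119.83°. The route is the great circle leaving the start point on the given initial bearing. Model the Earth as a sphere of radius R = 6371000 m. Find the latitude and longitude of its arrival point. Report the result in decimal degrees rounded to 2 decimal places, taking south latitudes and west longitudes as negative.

latitude -6.58°, longitude -55.40°

Central angle δ = d/R = 0.067630 rad.
Converting: φ₁ = -0.081332 rad, θ = 2.091428 rad.
Applying the spherical law of cosines for sides, sin φ₂ = sin φ₁ cos δ + cos φ₁ sin δ cos θ = -0.114561, so φ₂ = -6.58°.
Then Δλ = atan2(0.058431, 0.988407) = 0.059048 rad, from sin θ sin δ cos φ₁ over cos δ − sin φ₁ sin φ₂.
λ₂ = -58.78° + 3.38° = -55.40°.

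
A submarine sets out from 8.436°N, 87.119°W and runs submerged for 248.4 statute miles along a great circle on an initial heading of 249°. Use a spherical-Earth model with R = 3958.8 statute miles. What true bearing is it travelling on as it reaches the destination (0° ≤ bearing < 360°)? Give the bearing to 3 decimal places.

Central angle δ = d/R = 0.062746 rad.
Start latitude φ₁ = 0.147236 rad; initial bearing θ = 4.345870 rad.
sin φ₂ = sin φ₁ cos δ + cos φ₁ sin δ cos θ = (0.146705)(0.998032) + (0.989180)(0.062705)(-0.358368) = 0.124188
φ₂ = asin(0.124188) = 0.124509 rad = 7.134°.
Then Δλ = atan2(-0.057907, 0.979813) = -0.059031 rad, from sin θ sin δ cos φ₁ over cos δ − sin φ₁ sin φ₂.
λ₂ = -87.119° + -3.382° = -90.501°.
The forward bearing on arrival equals the back-azimuth from the destination plus 180°.
Back-azimuth from P₂ (7.134°, -90.501°) to P₁ (8.436°, -87.119°), with Δλ' = λ₁ − λ₂ = 3.382°: atan2( sin Δλ' cos φ₁ , cos φ₂ sin φ₁ − sin φ₂ cos φ₁ cos Δλ' ) = 68.542°.
Final bearing = (68.542° + 180°) mod 360° = 248.542°.

final bearing 248.542°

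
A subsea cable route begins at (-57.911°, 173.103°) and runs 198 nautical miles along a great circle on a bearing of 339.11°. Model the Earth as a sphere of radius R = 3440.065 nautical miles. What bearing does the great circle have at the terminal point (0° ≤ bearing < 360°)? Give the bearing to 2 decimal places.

final bearing 340.81°

δ = 198/3440.065 = 0.057557 rad (3.2978°).
Converting: φ₁ = -1.010738 rad, θ = 5.918586 rad.
Applying the spherical law of cosines for sides, sin φ₂ = sin φ₁ cos δ + cos φ₁ sin δ cos θ = -0.817270, so φ₂ = -54.812°.
Then Δλ = atan2(-0.010897, 0.305933) = -0.035603 rad, from sin θ sin δ cos φ₁ over cos δ − sin φ₁ sin φ₂.
λ₂ = 173.103° + -2.040° = 171.063°.
The forward bearing on arrival equals the back-azimuth from the destination plus 180°.
Back-azimuth from P₂ (-54.81°, 171.06°) to P₁ (-57.91°, 173.10°), with Δλ' = λ₁ − λ₂ = 2.04°: atan2( sin Δλ' cos φ₁ , cos φ₂ sin φ₁ − sin φ₂ cos φ₁ cos Δλ' ) = 160.81°.
Final bearing = (160.81° + 180°) mod 360° = 340.81°.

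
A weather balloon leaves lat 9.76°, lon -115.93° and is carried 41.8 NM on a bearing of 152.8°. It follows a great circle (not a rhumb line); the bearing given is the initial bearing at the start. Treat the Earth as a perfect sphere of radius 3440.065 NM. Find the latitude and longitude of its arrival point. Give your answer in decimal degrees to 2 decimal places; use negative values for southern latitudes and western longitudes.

Angular distance δ = d/R = 41.8 / 3440.065 = 0.012151 rad.
Converting: φ₁ = 0.170344 rad, θ = 2.666863 rad.
Destination latitude: φ₂ = arcsin( sin φ₁ cos δ + cos φ₁ sin δ cos θ ) = arcsin(0.158858) = 9.14°.
Δλ = atan2( sin θ sin δ cos φ₁ , cos δ − sin φ₁ sin φ₂ ) = atan2(0.005474, 0.972996) = 0.005625 rad = 0.32°.
λ₂ = λ₁ + Δλ = -115.61°.

latitude 9.14°, longitude -115.61°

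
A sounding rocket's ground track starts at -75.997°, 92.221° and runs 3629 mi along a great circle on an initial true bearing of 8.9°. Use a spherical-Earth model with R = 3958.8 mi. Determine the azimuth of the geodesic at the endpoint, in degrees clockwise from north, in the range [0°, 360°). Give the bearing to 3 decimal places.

final bearing 2.342°

δ = 3629/3958.8 = 0.916692 rad (52.5226°).
Start latitude φ₁ = -1.326398 rad; initial bearing θ = 0.155334 rad.
Applying the spherical law of cosines for sides, sin φ₂ = sin φ₁ cos δ + cos φ₁ sin δ cos θ = -0.400652, so φ₂ = -23.619°.
Δλ = atan2( sin θ sin δ cos φ₁ , cos δ − sin φ₁ sin φ₂ ) = atan2(0.029709, 0.219703) = 0.134407 rad = 7.701°.
Hence λ₂ = 92.221° + 7.701° = 99.922°.
The forward bearing on arrival equals the back-azimuth from the destination plus 180°.
Back-azimuth from P₂ (-23.619°, 99.922°) to P₁ (-75.997°, 92.221°), with Δλ' = λ₁ − λ₂ = -7.701°: atan2( sin Δλ' cos φ₁ , cos φ₂ sin φ₁ − sin φ₂ cos φ₁ cos Δλ' ) = 182.342°.
Final bearing = (182.342° + 180°) mod 360° = 2.342°.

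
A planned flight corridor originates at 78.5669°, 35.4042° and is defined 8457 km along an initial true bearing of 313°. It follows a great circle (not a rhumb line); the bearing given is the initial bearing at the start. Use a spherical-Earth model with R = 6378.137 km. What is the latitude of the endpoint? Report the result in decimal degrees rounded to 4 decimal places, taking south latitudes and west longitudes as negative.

latitude 21.6396°

Central angle δ = d/R = 1.325936 rad.
With φ₁ = 78.5669° = 1.371251 rad and θ = 313° = 5.462881 rad:
Destination latitude: φ₂ = arcsin( sin φ₁ cos δ + cos φ₁ sin δ cos θ ) = arcsin(0.368766) = 21.6396°.
Then Δλ = atan2(-0.140647, -0.119028) = -2.273130 rad, from sin θ sin δ cos φ₁ over cos δ − sin φ₁ sin φ₂.
Hence λ₂ = 35.4042° + -130.2408° = -94.8366°.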